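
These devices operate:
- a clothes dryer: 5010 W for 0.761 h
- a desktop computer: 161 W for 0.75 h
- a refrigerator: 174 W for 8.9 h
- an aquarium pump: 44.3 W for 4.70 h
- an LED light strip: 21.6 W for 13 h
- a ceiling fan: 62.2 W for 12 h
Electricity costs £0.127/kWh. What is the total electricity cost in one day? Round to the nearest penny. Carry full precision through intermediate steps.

clothes dryer: 5010 W × 0.761 h = 3,813 Wh = 3.813 kWh
desktop computer: 161 W × 0.75 h = 121 Wh = 0.1207 kWh
refrigerator: 174 W × 8.9 h = 1,549 Wh = 1.549 kWh
aquarium pump: 44.3 W × 4.70 h = 208 Wh = 0.2082 kWh
LED light strip: 21.6 W × 13 h = 281 Wh = 0.2808 kWh
ceiling fan: 62.2 W × 12 h = 746 Wh = 0.7464 kWh
Total energy = 3.813 + 0.1207 + 1.549 + 0.2082 + 0.2808 + 0.7464 = 6.717 kWh
Cost = 6.717 kWh × £0.127 = £0.85

£0.85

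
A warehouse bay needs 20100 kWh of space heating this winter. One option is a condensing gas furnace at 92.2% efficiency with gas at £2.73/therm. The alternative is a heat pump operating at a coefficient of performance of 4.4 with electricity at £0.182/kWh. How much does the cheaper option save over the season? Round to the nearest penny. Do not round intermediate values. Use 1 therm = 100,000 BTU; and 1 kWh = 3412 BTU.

£1199.25

Heat load = 20100 kWh × 3412 = 68,581,200 BTU
Gas: input = 68,581,200 / 0.922 = 74,383,080 BTU = 743.8 therm → 743.8 × £2.73 = £2,030.66
Heat pump: 68,581,200 BTU / 3412 = 20,100 kWh heat; / 4.4 = 4,568 kWh in → × £0.182 = £831.41
Difference = |£2,030.66 − £831.41| = £1,199.25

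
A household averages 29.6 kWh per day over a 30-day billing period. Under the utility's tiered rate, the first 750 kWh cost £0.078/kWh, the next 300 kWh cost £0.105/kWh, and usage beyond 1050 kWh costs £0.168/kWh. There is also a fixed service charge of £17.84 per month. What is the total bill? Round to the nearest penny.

Usage = 29.6 kWh/day × 30 days = 888 kWh
First 750 kWh × £0.078 = £58.50
Next 138 kWh × £0.105 = £14.49
Remaining tier: 0 kWh (not reached)
Energy charge = £72.99; + service £17.84 = £90.83

£90.83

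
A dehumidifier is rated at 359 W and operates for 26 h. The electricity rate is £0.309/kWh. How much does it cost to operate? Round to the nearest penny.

Energy = 359 W × 26 h = 9,334 Wh = 9.334 kWh
Cost = 9.334 kWh × £0.309/kWh = £2.88

£2.88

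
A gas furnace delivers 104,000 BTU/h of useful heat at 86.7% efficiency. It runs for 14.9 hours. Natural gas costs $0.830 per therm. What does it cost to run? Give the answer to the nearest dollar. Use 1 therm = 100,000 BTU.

$15

Heat delivered = 104,000 BTU/h × 14.9 h = 1,549,600 BTU
Gas input = 1,549,600 / 0.867 = 1,787,313 BTU
= 1,787,313 / 100,000 = 17.87 therm
Cost = 17.87 × $0.830/therm = $14.83 ≈ $15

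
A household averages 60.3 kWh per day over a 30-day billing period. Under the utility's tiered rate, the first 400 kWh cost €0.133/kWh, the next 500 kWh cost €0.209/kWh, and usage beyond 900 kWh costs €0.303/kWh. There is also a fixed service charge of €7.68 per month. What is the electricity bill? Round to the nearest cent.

€440.81

Usage = 60.3 kWh/day × 30 days = 1809 kWh
First 400 kWh × €0.133 = €53.20
Next 500 kWh × €0.209 = €104.50
Remaining 909 kWh × €0.303 = €275.43
Energy charge = €433.13; + service €7.68 = €440.81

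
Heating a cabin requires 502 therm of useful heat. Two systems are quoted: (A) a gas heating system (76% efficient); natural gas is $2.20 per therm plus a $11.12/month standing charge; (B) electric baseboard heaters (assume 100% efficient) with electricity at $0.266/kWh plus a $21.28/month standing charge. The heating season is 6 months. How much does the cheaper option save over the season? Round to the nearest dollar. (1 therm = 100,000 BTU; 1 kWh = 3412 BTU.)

Heat load = 502 therm × 100,000 = 50,200,000 BTU
Gas: input = 50,200,000 / 0.76 = 66,052,632 BTU = 660.5 therm → 660.5 × $2.20 = $1,453.16; + 6 × $11.12 standing = $1,519.88
Electric: 50,200,000 BTU / 3412 = 14,710 kWh → × $0.266 = $3,913.60; + 6 × $21.28 standing = $4,041.28
Difference = |$1,519.88 − $4,041.28| = $2,521.40 ≈ $2521

$2521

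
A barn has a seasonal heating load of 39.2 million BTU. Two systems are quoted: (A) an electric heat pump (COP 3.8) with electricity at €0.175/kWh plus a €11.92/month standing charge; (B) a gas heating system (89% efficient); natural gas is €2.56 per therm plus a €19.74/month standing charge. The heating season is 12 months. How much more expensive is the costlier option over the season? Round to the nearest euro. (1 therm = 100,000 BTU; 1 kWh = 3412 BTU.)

€692

Heat load = 39.2 × 10⁶ BTU = 39,200,000 BTU
Gas: input = 39,200,000 / 0.89 = 44,044,944 BTU = 440.4 therm → 440.4 × €2.56 = €1,127.55; + 12 × €19.74 standing = €1,364.43
Heat pump: 39,200,000 BTU / 3412 = 11,490 kWh heat; / 3.8 = 3,023 kWh in → × €0.175 = €529.09; + 12 × €11.92 standing = €672.13
Difference = |€1,364.43 − €672.13| = €692.30 ≈ €692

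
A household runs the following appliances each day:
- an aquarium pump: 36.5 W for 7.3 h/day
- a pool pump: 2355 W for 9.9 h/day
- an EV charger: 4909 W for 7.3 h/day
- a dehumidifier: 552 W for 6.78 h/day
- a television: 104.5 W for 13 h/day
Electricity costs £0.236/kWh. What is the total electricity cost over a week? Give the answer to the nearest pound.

aquarium pump: 36.5 W × 7.3 h × 7 d = 1,865 Wh = 1.865 kWh
pool pump: 2355 W × 9.9 h × 7 d = 163,202 Wh = 163.2 kWh
EV charger: 4909 W × 7.3 h × 7 d = 250,850 Wh = 250.8 kWh
dehumidifier: 552 W × 6.78 h × 7 d = 26,198 Wh = 26.2 kWh
television: 104.5 W × 13 h × 7 d = 9,510 Wh = 9.509 kWh
Total energy = 1.865 + 163.2 + 250.8 + 26.2 + 9.509 = 451.6 kWh
Cost = 451.6 kWh × £0.236 = £106.58 ≈ £107

£107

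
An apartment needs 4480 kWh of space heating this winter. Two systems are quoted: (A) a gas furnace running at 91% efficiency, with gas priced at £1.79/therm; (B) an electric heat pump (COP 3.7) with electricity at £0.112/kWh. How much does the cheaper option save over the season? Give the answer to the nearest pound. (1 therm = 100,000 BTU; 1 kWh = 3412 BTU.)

£165

Heat load = 4480 kWh × 3412 = 15,285,760 BTU
Gas: input = 15,285,760 / 0.91 = 16,797,538 BTU = 168 therm → 168 × £1.79 = £300.68
Heat pump: 15,285,760 BTU / 3412 = 4,480 kWh heat; / 3.7 = 1,211 kWh in → × £0.112 = £135.61
Difference = |£300.68 − £135.61| = £165.07 ≈ £165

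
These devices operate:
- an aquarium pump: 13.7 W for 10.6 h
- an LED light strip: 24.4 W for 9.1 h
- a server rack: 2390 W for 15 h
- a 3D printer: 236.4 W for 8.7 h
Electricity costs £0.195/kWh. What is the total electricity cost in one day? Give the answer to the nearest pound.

aquarium pump: 13.7 W × 10.6 h = 145 Wh = 0.1452 kWh
LED light strip: 24.4 W × 9.1 h = 222 Wh = 0.222 kWh
server rack: 2390 W × 15 h = 35,850 Wh = 35.85 kWh
3D printer: 236.4 W × 8.7 h = 2,057 Wh = 2.057 kWh
Total energy = 0.1452 + 0.222 + 35.85 + 2.057 = 38.27 kWh
Cost = 38.27 kWh × £0.195 = £7.46 ≈ £7

£7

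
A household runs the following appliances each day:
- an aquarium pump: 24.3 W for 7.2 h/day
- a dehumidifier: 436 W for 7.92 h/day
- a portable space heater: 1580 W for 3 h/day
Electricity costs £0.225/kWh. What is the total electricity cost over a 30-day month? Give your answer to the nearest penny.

£56.48

aquarium pump: 24.3 W × 7.2 h × 30 d = 5,249 Wh = 5.249 kWh
dehumidifier: 436 W × 7.92 h × 30 d = 103,594 Wh = 103.6 kWh
portable space heater: 1580 W × 3 h × 30 d = 142,200 Wh = 142.2 kWh
Total energy = 5.249 + 103.6 + 142.2 = 251 kWh
Cost = 251 kWh × £0.225 = £56.48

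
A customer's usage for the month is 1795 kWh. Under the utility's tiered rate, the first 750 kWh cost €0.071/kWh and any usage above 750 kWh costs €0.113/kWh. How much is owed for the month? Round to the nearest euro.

€171

First 750 kWh × €0.071 = €53.25
Remaining 1045 kWh × €0.113 = €118.09
Total = €171.34 ≈ €171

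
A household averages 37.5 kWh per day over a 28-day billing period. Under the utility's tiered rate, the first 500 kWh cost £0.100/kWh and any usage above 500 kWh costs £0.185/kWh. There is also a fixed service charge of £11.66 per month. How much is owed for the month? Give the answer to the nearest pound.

£163

Usage = 37.5 kWh/day × 28 days = 1050 kWh
First 500 kWh × £0.100 = £50.00
Remaining 550 kWh × £0.185 = £101.75
Energy charge = £151.75; + service £11.66 = £163.41 ≈ £163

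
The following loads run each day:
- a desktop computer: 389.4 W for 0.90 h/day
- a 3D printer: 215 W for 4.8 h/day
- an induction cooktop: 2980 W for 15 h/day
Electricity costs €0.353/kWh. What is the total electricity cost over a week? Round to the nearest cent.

desktop computer: 389.4 W × 0.90 h × 7 d = 2,453 Wh = 2.453 kWh
3D printer: 215 W × 4.8 h × 7 d = 7,224 Wh = 7.224 kWh
induction cooktop: 2980 W × 15 h × 7 d = 312,900 Wh = 312.9 kWh
Total energy = 2.453 + 7.224 + 312.9 = 322.6 kWh
Cost = 322.6 kWh × €0.353 = €113.87

€113.87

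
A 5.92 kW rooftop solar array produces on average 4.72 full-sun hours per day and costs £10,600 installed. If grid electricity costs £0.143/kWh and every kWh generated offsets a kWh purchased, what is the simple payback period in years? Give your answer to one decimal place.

Daily generation = 5.92 kW × 4.72 h = 27.94 kWh
Annual generation = 27.94 × 365 = 10199 kWh
Annual savings = 10199 × £0.143 = £1,458.45
Payback = £10,600 / £1,458.45 = 7.27 years

7.3 years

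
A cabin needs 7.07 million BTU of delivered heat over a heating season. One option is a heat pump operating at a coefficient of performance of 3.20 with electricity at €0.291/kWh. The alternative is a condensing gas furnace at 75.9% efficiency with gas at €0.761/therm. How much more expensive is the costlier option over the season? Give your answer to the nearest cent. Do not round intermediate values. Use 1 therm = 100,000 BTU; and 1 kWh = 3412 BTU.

Heat load = 7.07 × 10⁶ BTU = 7,070,000 BTU
Gas: input = 7,070,000 / 0.759 = 9,314,888 BTU = 93.15 therm → 93.15 × €0.761 = €70.89
Heat pump: 7,070,000 BTU / 3412 = 2,072 kWh heat; / 3.20 = 647.5 kWh in → × €0.291 = €188.43
Difference = |€70.89 − €188.43| = €117.55

€117.55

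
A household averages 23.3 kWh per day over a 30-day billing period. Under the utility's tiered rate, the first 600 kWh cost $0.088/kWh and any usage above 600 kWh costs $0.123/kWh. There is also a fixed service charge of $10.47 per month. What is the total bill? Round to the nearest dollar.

$75

Usage = 23.3 kWh/day × 30 days = 699 kWh
First 600 kWh × $0.088 = $52.80
Remaining 99 kWh × $0.123 = $12.18
Energy charge = $64.98; + service $10.47 = $75.45 ≈ $75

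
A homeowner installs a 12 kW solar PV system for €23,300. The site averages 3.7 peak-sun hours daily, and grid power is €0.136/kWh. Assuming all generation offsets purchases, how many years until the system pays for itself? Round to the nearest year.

Daily generation = 12 kW × 3.7 h = 44.4 kWh
Annual generation = 44.4 × 365 = 16206 kWh
Annual savings = 16206 × €0.136 = €2,204.02
Payback = €23,300 / €2,204.02 = 10.6 years

11 years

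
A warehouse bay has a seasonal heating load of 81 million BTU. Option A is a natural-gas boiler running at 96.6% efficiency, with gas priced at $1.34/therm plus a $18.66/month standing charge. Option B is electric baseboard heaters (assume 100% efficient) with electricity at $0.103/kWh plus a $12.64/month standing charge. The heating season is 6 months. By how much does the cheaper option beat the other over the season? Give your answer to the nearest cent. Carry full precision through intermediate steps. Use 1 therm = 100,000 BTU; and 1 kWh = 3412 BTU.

Heat load = 81 × 10⁶ BTU = 81,000,000 BTU
Gas: input = 81,000,000 / 0.966 = 83,850,932 BTU = 838.5 therm → 838.5 × $1.34 = $1,123.60; + 6 × $18.66 standing = $1,235.56
Electric: 81,000,000 BTU / 3412 = 23,740 kWh → × $0.103 = $2,445.19; + 6 × $12.64 standing = $2,521.03
Difference = |$1,235.56 − $2,521.03| = $1,285.47

$1285.47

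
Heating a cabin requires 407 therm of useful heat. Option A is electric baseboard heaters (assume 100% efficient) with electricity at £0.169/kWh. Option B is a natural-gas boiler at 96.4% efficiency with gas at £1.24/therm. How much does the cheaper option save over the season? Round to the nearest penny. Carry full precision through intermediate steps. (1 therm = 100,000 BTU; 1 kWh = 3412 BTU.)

£1492.39

Heat load = 407 therm × 100,000 = 40,700,000 BTU
Gas: input = 40,700,000 / 0.964 = 42,219,917 BTU = 422.2 therm → 422.2 × £1.24 = £523.53
Electric: 40,700,000 BTU / 3412 = 11,930 kWh → × £0.169 = £2,015.91
Difference = |£523.53 − £2,015.91| = £1,492.39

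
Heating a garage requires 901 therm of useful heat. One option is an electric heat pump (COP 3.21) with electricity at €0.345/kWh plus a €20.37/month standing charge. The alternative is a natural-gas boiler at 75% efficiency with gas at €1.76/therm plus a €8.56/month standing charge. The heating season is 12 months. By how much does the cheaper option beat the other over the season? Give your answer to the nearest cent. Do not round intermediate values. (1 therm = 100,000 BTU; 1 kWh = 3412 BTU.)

Heat load = 901 therm × 100,000 = 90,100,000 BTU
Gas: input = 90,100,000 / 0.75 = 120,133,333 BTU = 1,201 therm → 1,201 × €1.76 = €2,114.35; + 12 × €8.56 standing = €2,217.07
Heat pump: 90,100,000 BTU / 3412 = 26,410 kWh heat; / 3.21 = 8,226 kWh in → × €0.345 = €2,838.11; + 12 × €20.37 standing = €3,082.55
Difference = |€2,217.07 − €3,082.55| = €865.49

€865.49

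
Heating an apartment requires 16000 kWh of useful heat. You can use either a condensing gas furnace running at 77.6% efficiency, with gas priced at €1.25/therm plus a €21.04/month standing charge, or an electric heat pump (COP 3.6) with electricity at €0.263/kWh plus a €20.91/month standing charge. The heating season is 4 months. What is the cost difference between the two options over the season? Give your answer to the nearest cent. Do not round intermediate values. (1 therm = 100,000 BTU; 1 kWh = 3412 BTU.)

€288.99

Heat load = 16000 kWh × 3412 = 54,592,000 BTU
Gas: input = 54,592,000 / 0.776 = 70,350,515 BTU = 703.5 therm → 703.5 × €1.25 = €879.38; + 4 × €21.04 standing = €963.54
Heat pump: 54,592,000 BTU / 3412 = 16,000 kWh heat; / 3.6 = 4,444 kWh in → × €0.263 = €1,168.89; + 4 × €20.91 standing = €1,252.53
Difference = |€963.54 − €1,252.53| = €288.99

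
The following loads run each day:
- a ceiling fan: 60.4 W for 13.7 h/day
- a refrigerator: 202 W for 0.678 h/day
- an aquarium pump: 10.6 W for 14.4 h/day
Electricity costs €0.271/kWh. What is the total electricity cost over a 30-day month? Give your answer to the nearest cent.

ceiling fan: 60.4 W × 13.7 h × 30 d = 24,824 Wh = 24.82 kWh
refrigerator: 202 W × 0.678 h × 30 d = 4,109 Wh = 4.109 kWh
aquarium pump: 10.6 W × 14.4 h × 30 d = 4,579 Wh = 4.579 kWh
Total energy = 24.82 + 4.109 + 4.579 = 33.51 kWh
Cost = 33.51 kWh × €0.271 = €9.08

€9.08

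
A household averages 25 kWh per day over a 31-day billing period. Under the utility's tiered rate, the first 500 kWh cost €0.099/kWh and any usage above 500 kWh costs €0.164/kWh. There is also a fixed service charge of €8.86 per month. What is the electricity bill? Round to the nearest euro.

€103

Usage = 25 kWh/day × 31 days = 775 kWh
First 500 kWh × €0.099 = €49.50
Remaining 275 kWh × €0.164 = €45.10
Energy charge = €94.60; + service €8.86 = €103.46 ≈ €103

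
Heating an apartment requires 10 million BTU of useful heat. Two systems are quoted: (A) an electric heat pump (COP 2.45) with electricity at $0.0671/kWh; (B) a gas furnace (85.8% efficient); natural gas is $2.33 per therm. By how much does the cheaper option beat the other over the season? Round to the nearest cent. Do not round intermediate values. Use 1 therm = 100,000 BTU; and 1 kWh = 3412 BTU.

Heat load = 10 × 10⁶ BTU = 10,000,000 BTU
Gas: input = 10,000,000 / 0.858 = 11,655,012 BTU = 116.6 therm → 116.6 × $2.33 = $271.56
Heat pump: 10,000,000 BTU / 3412 = 2,931 kWh heat; / 2.45 = 1,196 kWh in → × $0.0671 = $80.27
Difference = |$271.56 − $80.27| = $191.29

$191.29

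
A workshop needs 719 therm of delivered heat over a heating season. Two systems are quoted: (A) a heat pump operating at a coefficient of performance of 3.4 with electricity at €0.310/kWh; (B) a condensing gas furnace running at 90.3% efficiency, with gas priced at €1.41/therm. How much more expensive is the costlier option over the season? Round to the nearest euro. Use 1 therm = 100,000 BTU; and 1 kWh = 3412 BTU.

Heat load = 719 therm × 100,000 = 71,900,000 BTU
Gas: input = 71,900,000 / 0.903 = 79,623,477 BTU = 796.2 therm → 796.2 × €1.41 = €1,122.69
Heat pump: 71,900,000 BTU / 3412 = 21,070 kWh heat; / 3.4 = 6,198 kWh in → × €0.310 = €1,921.33
Difference = |€1,122.69 − €1,921.33| = €798.64 ≈ €799

€799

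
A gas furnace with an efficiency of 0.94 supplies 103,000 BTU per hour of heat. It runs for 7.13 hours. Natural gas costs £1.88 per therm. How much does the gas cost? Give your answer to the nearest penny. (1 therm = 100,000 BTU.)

Heat delivered = 103,000 BTU/h × 7.13 h = 734,390 BTU
Gas input = 734,390 / 0.94 = 781,266 BTU
= 781,266 / 100,000 = 7.813 therm
Cost = 7.813 × £1.88/therm = £14.69

£14.69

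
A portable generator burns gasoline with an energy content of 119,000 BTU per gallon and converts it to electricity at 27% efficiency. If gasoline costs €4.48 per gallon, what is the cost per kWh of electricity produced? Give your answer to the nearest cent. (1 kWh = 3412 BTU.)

Electrical output per gallon = 119,000 BTU × 0.27 / 3412 BTU/kWh = 9.417 kWh
Cost per kWh = €4.48 / 9.417 kWh = €0.476

€0.48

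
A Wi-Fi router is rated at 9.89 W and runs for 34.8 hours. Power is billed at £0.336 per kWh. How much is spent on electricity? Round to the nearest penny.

£0.12

Energy = 9.89 W × 34.8 h = 344 Wh = 0.3442 kWh
Cost = 0.3442 kWh × £0.336/kWh = £0.12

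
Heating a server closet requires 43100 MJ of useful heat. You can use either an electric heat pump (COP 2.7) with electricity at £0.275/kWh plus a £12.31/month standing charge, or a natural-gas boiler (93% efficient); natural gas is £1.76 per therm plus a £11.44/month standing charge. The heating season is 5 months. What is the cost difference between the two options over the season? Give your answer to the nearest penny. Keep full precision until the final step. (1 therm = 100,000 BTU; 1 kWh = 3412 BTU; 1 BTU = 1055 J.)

£450.72

Heat load = 43100 MJ = 43,100,000,000 J / 1055 = 40,853,081 BTU
Gas: input = 40,853,081 / 0.93 = 43,928,044 BTU = 439.3 therm → 439.3 × £1.76 = £773.13; + 5 × £11.44 standing = £830.33
Heat pump: 40,853,081 BTU / 3412 = 11,970 kWh heat; / 2.7 = 4,435 kWh in → × £0.275 = £1,219.51; + 5 × £12.31 standing = £1,281.06
Difference = |£830.33 − £1,281.06| = £450.72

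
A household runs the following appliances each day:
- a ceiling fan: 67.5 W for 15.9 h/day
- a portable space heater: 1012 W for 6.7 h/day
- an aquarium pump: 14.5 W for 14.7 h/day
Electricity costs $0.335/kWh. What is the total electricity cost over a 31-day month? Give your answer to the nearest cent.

$83.77

ceiling fan: 67.5 W × 15.9 h × 31 d = 33,271 Wh = 33.27 kWh
portable space heater: 1012 W × 6.7 h × 31 d = 210,192 Wh = 210.2 kWh
aquarium pump: 14.5 W × 14.7 h × 31 d = 6,608 Wh = 6.608 kWh
Total energy = 33.27 + 210.2 + 6.608 = 250.1 kWh
Cost = 250.1 kWh × $0.335 = $83.77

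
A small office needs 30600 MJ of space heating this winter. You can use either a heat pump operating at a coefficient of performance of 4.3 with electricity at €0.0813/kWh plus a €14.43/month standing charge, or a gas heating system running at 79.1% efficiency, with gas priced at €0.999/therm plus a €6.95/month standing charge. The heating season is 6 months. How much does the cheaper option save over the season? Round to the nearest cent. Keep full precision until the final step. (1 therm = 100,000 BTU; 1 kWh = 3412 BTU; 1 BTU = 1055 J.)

€160.71

Heat load = 30600 MJ = 30,600,000,000 J / 1055 = 29,004,739 BTU
Gas: input = 29,004,739 / 0.791 = 36,668,444 BTU = 366.7 therm → 366.7 × €0.999 = €366.32; + 6 × €6.95 standing = €408.02
Heat pump: 29,004,739 BTU / 3412 = 8,501 kWh heat; / 4.3 = 1,977 kWh in → × €0.0813 = €160.72; + 6 × €14.43 standing = €247.30
Difference = |€408.02 − €247.30| = €160.71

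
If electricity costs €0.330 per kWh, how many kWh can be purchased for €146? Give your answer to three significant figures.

€146 / €0.330 per kWh = 442.4 kWh

442 kWh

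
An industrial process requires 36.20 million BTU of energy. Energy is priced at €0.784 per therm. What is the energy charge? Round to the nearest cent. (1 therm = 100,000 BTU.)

36.20 million BTU × (10 therm/million BTU) = 362 therm
Cost = 362 therm × €0.784/therm = €283.81

€283.81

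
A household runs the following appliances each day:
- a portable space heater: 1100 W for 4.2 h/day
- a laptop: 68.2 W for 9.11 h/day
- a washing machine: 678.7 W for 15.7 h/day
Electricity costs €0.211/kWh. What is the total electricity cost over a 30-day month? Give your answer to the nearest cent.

portable space heater: 1100 W × 4.2 h × 30 d = 138,600 Wh = 138.6 kWh
laptop: 68.2 W × 9.11 h × 30 d = 18,639 Wh = 18.64 kWh
washing machine: 678.7 W × 15.7 h × 30 d = 319,668 Wh = 319.7 kWh
Total energy = 138.6 + 18.64 + 319.7 = 476.9 kWh
Cost = 476.9 kWh × €0.211 = €100.63

€100.63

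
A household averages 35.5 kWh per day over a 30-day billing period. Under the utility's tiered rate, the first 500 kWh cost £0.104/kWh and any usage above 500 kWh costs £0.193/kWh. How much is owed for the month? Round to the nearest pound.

£161

Usage = 35.5 kWh/day × 30 days = 1065 kWh
First 500 kWh × £0.104 = £52.00
Remaining 565 kWh × £0.193 = £109.05
Total = £161.05 ≈ £161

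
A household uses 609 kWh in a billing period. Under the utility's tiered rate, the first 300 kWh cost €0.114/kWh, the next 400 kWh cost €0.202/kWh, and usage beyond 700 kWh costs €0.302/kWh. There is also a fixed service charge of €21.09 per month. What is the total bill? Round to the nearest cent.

First 300 kWh × €0.114 = €34.20
Next 309 kWh × €0.202 = €62.42
Remaining tier: 0 kWh (not reached)
Energy charge = €96.62; + service €21.09 = €117.71

€117.71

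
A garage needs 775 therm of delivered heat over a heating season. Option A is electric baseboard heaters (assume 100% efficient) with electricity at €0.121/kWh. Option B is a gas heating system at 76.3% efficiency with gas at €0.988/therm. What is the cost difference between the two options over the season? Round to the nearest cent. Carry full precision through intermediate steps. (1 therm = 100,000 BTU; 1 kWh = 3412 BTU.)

€1744.85

Heat load = 775 therm × 100,000 = 77,500,000 BTU
Gas: input = 77,500,000 / 0.763 = 101,572,739 BTU = 1,016 therm → 1,016 × €0.988 = €1,003.54
Electric: 77,500,000 BTU / 3412 = 22,710 kWh → × €0.121 = €2,748.39
Difference = |€1,003.54 − €2,748.39| = €1,744.85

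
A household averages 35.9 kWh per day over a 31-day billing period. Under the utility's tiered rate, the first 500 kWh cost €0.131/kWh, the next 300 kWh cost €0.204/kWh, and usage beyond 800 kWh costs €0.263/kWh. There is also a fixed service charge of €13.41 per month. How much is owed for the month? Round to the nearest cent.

€222.40

Usage = 35.9 kWh/day × 31 days = 1112.9 kWh
First 500 kWh × €0.131 = €65.50
Next 300 kWh × €0.204 = €61.20
Remaining 312.9 kWh × €0.263 = €82.29
Energy charge = €208.99; + service €13.41 = €222.40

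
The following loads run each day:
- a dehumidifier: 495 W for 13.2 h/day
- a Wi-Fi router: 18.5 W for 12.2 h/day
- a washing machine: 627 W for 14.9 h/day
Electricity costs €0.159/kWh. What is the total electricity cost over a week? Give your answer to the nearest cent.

dehumidifier: 495 W × 13.2 h × 7 d = 45,738 Wh = 45.74 kWh
Wi-Fi router: 18.5 W × 12.2 h × 7 d = 1,580 Wh = 1.58 kWh
washing machine: 627 W × 14.9 h × 7 d = 65,396 Wh = 65.4 kWh
Total energy = 45.74 + 1.58 + 65.4 = 112.7 kWh
Cost = 112.7 kWh × €0.159 = €17.92

€17.92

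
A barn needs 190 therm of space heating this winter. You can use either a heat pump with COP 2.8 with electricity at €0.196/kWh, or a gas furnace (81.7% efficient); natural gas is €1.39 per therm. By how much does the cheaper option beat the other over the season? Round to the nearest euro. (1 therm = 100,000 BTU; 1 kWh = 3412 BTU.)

Heat load = 190 therm × 100,000 = 19,000,000 BTU
Gas: input = 19,000,000 / 0.817 = 23,255,814 BTU = 232.6 therm → 232.6 × €1.39 = €323.26
Heat pump: 19,000,000 BTU / 3412 = 5,569 kWh heat; / 2.8 = 1,989 kWh in → × €0.196 = €389.80
Difference = |€323.26 − €389.80| = €66.54 ≈ €67

€67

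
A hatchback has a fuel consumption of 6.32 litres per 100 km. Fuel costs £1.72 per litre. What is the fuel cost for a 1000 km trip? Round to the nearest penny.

£108.70

Fuel = 6.32 L/100 km × 1000 km / 100 = 63.2 L
Cost = 63.2 L × £1.72/L = £108.70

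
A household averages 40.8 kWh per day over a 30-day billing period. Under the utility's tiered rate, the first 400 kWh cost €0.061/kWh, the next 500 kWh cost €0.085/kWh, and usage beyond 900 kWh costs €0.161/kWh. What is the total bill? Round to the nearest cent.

€119.06

Usage = 40.8 kWh/day × 30 days = 1224 kWh
First 400 kWh × €0.061 = €24.40
Next 500 kWh × €0.085 = €42.50
Remaining 324 kWh × €0.161 = €52.16
Total = €119.06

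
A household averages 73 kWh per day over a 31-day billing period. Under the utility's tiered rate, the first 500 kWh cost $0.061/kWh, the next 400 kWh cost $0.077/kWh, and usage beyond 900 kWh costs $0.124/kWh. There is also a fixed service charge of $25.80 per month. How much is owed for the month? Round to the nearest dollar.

Usage = 73 kWh/day × 31 days = 2263 kWh
First 500 kWh × $0.061 = $30.50
Next 400 kWh × $0.077 = $30.80
Remaining 1363 kWh × $0.124 = $169.01
Energy charge = $230.31; + service $25.80 = $256.11 ≈ $256

$256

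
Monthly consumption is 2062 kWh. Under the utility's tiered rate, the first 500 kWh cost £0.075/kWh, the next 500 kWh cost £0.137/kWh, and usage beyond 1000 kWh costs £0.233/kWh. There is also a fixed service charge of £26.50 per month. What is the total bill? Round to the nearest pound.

First 500 kWh × £0.075 = £37.50
Next 500 kWh × £0.137 = £68.50
Remaining 1062 kWh × £0.233 = £247.45
Energy charge = £353.45; + service £26.50 = £379.95 ≈ £380

£380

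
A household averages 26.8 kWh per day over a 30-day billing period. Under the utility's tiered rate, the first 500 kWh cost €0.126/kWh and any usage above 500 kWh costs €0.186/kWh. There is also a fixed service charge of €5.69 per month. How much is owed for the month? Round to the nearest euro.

Usage = 26.8 kWh/day × 30 days = 804 kWh
First 500 kWh × €0.126 = €63.00
Remaining 304 kWh × €0.186 = €56.54
Energy charge = €119.54; + service €5.69 = €125.23 ≈ €125

€125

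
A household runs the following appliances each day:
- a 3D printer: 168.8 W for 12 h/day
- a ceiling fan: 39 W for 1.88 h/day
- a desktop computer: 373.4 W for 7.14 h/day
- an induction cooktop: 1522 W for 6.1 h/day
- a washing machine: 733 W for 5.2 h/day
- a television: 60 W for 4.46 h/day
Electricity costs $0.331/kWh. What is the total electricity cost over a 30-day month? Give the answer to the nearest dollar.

3D printer: 168.8 W × 12 h × 30 d = 60,768 Wh = 60.77 kWh
ceiling fan: 39 W × 1.88 h × 30 d = 2,200 Wh = 2.2 kWh
desktop computer: 373.4 W × 7.14 h × 30 d = 79,982 Wh = 79.98 kWh
induction cooktop: 1522 W × 6.1 h × 30 d = 278,526 Wh = 278.5 kWh
washing machine: 733 W × 5.2 h × 30 d = 114,348 Wh = 114.3 kWh
television: 60 W × 4.46 h × 30 d = 8,028 Wh = 8.028 kWh
Total energy = 60.77 + 2.2 + 79.98 + 278.5 + 114.3 + 8.028 = 543.9 kWh
Cost = 543.9 kWh × $0.331 = $180.01 ≈ $180

$180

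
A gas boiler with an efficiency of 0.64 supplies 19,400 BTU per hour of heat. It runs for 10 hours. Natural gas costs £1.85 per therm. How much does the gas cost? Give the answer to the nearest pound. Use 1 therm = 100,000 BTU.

£6

Heat delivered = 19,400 BTU/h × 10 h = 194,000 BTU
Gas input = 194,000 / 0.64 = 303,125 BTU
= 303,125 / 100,000 = 3.031 therm
Cost = 3.031 × £1.85/therm = £5.61 ≈ £6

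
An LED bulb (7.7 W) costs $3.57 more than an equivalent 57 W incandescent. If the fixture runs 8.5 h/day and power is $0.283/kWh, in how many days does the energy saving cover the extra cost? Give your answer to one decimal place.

Power saved = 57 − 7.7 = 49.3 W
Daily energy saved = 49.3 W × 8.5 h = 419 Wh = 0.41905 kWh
Daily savings = 0.41905 × $0.283 = $0.1186
Payback = $3.57 / $0.1186 per day = 30.1 days

30.1 days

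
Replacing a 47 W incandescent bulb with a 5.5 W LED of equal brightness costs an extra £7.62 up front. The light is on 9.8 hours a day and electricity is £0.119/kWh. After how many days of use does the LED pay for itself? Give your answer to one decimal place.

Power saved = 47 − 5.5 = 41.5 W
Daily energy saved = 41.5 W × 9.8 h = 406.7 Wh = 0.4067 kWh
Daily savings = 0.4067 × £0.119 = £0.0484
Payback = £7.62 / £0.0484 per day = 157.4 days

157.4 days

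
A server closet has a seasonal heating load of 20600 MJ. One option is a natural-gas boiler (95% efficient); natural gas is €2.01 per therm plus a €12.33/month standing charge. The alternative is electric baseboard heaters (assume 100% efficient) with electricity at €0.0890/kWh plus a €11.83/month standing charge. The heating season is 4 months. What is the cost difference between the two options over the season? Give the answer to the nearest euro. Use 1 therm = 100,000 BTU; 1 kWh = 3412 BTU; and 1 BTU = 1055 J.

€94

Heat load = 20600 MJ = 20,600,000,000 J / 1055 = 19,526,066 BTU
Gas: input = 19,526,066 / 0.95 = 20,553,754 BTU = 205.5 therm → 205.5 × €2.01 = €413.13; + 4 × €12.33 standing = €462.45
Electric: 19,526,066 BTU / 3412 = 5,723 kWh → × €0.0890 = €509.33; + 4 × €11.83 standing = €556.65
Difference = |€462.45 − €556.65| = €94.20 ≈ €94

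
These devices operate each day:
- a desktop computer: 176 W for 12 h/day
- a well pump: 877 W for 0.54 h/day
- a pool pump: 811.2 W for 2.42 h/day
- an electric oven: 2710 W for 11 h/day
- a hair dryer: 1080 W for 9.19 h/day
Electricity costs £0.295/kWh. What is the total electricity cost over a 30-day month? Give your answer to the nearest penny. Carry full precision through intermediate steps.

desktop computer: 176 W × 12 h × 30 d = 63,360 Wh = 63.36 kWh
well pump: 877 W × 0.54 h × 30 d = 14,207 Wh = 14.21 kWh
pool pump: 811.2 W × 2.42 h × 30 d = 58,893 Wh = 58.89 kWh
electric oven: 2710 W × 11 h × 30 d = 894,300 Wh = 894.3 kWh
hair dryer: 1080 W × 9.19 h × 30 d = 297,756 Wh = 297.8 kWh
Total energy = 63.36 + 14.21 + 58.89 + 894.3 + 297.8 = 1,329 kWh
Cost = 1,329 kWh × £0.295 = £391.91

£391.91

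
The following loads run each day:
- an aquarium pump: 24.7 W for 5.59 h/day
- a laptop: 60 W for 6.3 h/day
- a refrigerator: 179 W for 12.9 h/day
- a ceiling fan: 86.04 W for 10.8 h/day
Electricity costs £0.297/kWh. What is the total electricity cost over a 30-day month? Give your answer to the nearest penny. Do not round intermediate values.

£33.45

aquarium pump: 24.7 W × 5.59 h × 30 d = 4,142 Wh = 4.142 kWh
laptop: 60 W × 6.3 h × 30 d = 11,340 Wh = 11.34 kWh
refrigerator: 179 W × 12.9 h × 30 d = 69,273 Wh = 69.27 kWh
ceiling fan: 86.04 W × 10.8 h × 30 d = 27,877 Wh = 27.88 kWh
Total energy = 4.142 + 11.34 + 69.27 + 27.88 = 112.6 kWh
Cost = 112.6 kWh × £0.297 = £33.45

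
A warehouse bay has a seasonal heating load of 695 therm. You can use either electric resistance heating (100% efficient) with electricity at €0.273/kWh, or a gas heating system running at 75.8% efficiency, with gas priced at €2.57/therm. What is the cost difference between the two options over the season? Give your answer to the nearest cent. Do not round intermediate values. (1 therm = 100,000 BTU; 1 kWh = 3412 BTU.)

Heat load = 695 therm × 100,000 = 69,500,000 BTU
Gas: input = 69,500,000 / 0.758 = 91,688,654 BTU = 916.9 therm → 916.9 × €2.57 = €2,356.40
Electric: 69,500,000 BTU / 3412 = 20,370 kWh → × €0.273 = €5,560.81
Difference = |€2,356.40 − €5,560.81| = €3,204.42

€3204.42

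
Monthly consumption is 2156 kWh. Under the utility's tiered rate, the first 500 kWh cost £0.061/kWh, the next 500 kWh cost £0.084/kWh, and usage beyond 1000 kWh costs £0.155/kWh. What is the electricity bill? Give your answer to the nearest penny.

First 500 kWh × £0.061 = £30.50
Next 500 kWh × £0.084 = £42.00
Remaining 1156 kWh × £0.155 = £179.18
Total = £251.68

£251.68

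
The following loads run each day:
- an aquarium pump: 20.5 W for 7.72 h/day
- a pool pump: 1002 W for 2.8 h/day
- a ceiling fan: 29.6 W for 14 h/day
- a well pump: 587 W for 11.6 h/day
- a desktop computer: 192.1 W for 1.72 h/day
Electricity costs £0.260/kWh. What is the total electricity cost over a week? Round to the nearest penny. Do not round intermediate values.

aquarium pump: 20.5 W × 7.72 h × 7 d = 1,108 Wh = 1.108 kWh
pool pump: 1002 W × 2.8 h × 7 d = 19,639 Wh = 19.64 kWh
ceiling fan: 29.6 W × 14 h × 7 d = 2,901 Wh = 2.901 kWh
well pump: 587 W × 11.6 h × 7 d = 47,664 Wh = 47.66 kWh
desktop computer: 192.1 W × 1.72 h × 7 d = 2,313 Wh = 2.313 kWh
Total energy = 1.108 + 19.64 + 2.901 + 47.66 + 2.313 = 73.63 kWh
Cost = 73.63 kWh × £0.260 = £19.14

£19.14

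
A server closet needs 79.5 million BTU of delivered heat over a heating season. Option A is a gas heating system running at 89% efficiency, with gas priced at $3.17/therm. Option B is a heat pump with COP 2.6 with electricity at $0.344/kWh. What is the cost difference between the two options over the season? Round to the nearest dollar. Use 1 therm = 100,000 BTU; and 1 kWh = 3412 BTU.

Heat load = 79.5 × 10⁶ BTU = 79,500,000 BTU
Gas: input = 79,500,000 / 0.89 = 89,325,843 BTU = 893.3 therm → 893.3 × $3.17 = $2,831.63
Heat pump: 79,500,000 BTU / 3412 = 23,300 kWh heat; / 2.6 = 8,962 kWh in → × $0.344 = $3,082.78
Difference = |$2,831.63 − $3,082.78| = $251.16 ≈ $251

$251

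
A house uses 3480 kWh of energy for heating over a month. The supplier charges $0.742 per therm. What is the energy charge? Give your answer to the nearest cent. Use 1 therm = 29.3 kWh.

$88.13

3480 kWh × (0.03413 therm/kWh) = 118.8 therm
Cost = 118.8 therm × $0.742/therm = $88.13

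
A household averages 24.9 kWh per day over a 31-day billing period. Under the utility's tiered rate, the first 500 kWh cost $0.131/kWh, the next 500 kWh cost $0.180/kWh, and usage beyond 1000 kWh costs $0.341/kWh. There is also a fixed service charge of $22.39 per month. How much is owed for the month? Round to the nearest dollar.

$137

Usage = 24.9 kWh/day × 31 days = 771.9 kWh
First 500 kWh × $0.131 = $65.50
Next 271.9 kWh × $0.180 = $48.94
Remaining tier: 0 kWh (not reached)
Energy charge = $114.44; + service $22.39 = $136.83 ≈ $137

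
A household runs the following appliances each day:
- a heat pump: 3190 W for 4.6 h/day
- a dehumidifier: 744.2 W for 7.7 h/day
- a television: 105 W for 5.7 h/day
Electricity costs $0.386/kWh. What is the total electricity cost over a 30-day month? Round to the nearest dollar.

$243

heat pump: 3190 W × 4.6 h × 30 d = 440,220 Wh = 440.2 kWh
dehumidifier: 744.2 W × 7.7 h × 30 d = 171,910 Wh = 171.9 kWh
television: 105 W × 5.7 h × 30 d = 17,955 Wh = 17.95 kWh
Total energy = 440.2 + 171.9 + 17.95 = 630.1 kWh
Cost = 630.1 kWh × $0.386 = $243.21 ≈ $243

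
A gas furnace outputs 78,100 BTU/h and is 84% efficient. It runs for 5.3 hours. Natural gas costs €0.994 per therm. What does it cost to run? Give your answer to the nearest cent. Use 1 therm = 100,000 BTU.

€4.90

Heat delivered = 78,100 BTU/h × 5.3 h = 413,930 BTU
Gas input = 413,930 / 0.84 = 492,774 BTU
= 492,774 / 100,000 = 4.928 therm
Cost = 4.928 × €0.994/therm = €4.90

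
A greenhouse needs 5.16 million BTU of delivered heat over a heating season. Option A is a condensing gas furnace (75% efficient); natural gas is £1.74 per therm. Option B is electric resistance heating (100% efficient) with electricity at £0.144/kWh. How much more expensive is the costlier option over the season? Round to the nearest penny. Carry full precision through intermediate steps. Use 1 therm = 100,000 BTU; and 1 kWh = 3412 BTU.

£98.06

Heat load = 5.16 × 10⁶ BTU = 5,160,000 BTU
Gas: input = 5,160,000 / 0.75 = 6,880,000 BTU = 68.8 therm → 68.8 × £1.74 = £119.71
Electric: 5,160,000 BTU / 3412 = 1,512 kWh → × £0.144 = £217.77
Difference = |£119.71 − £217.77| = £98.06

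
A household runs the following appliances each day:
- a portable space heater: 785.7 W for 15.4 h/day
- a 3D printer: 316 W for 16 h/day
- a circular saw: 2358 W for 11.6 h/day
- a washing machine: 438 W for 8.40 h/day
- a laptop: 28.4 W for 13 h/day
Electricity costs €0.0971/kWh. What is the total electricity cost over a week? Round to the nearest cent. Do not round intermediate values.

portable space heater: 785.7 W × 15.4 h × 7 d = 84,698 Wh = 84.7 kWh
3D printer: 316 W × 16 h × 7 d = 35,392 Wh = 35.39 kWh
circular saw: 2358 W × 11.6 h × 7 d = 191,470 Wh = 191.5 kWh
washing machine: 438 W × 8.40 h × 7 d = 25,754 Wh = 25.75 kWh
laptop: 28.4 W × 13 h × 7 d = 2,584 Wh = 2.584 kWh
Total energy = 84.7 + 35.39 + 191.5 + 25.75 + 2.584 = 339.9 kWh
Cost = 339.9 kWh × €0.0971 = €33.00

€33.00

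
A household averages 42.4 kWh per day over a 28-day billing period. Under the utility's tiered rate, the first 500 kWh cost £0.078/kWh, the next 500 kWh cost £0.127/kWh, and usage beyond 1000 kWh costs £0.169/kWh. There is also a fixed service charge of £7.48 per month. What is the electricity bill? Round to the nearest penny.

£141.62

Usage = 42.4 kWh/day × 28 days = 1187.2 kWh
First 500 kWh × £0.078 = £39.00
Next 500 kWh × £0.127 = £63.50
Remaining 187.2 kWh × £0.169 = £31.64
Energy charge = £134.14; + service £7.48 = £141.62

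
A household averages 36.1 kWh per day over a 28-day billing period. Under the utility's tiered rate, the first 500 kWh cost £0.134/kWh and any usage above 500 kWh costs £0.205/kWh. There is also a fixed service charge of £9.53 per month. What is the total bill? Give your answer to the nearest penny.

Usage = 36.1 kWh/day × 28 days = 1010.8 kWh
First 500 kWh × £0.134 = £67.00
Remaining 510.8 kWh × £0.205 = £104.71
Energy charge = £171.71; + service £9.53 = £181.24

£181.24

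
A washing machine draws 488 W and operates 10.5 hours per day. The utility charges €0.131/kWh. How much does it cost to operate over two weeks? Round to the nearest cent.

€9.40

Energy = 488 W × 10.5 h/day × 14 days = 71,736 Wh = 71.74 kWh
Cost = 71.74 kWh × €0.131/kWh = €9.40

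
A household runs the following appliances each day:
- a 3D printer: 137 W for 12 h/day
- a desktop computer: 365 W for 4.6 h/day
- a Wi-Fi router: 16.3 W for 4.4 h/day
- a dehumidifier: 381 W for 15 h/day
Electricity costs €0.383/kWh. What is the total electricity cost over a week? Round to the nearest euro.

€24

3D printer: 137 W × 12 h × 7 d = 11,508 Wh = 11.51 kWh
desktop computer: 365 W × 4.6 h × 7 d = 11,753 Wh = 11.75 kWh
Wi-Fi router: 16.3 W × 4.4 h × 7 d = 502 Wh = 0.502 kWh
dehumidifier: 381 W × 15 h × 7 d = 40,005 Wh = 40.01 kWh
Total energy = 11.51 + 11.75 + 0.502 + 40.01 = 63.77 kWh
Cost = 63.77 kWh × €0.383 = €24.42 ≈ €24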